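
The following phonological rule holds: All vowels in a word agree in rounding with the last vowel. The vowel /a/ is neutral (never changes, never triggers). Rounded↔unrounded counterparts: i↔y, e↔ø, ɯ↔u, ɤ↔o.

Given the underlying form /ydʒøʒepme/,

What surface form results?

[idʒeʒepme]

/y/ harmonizes with /e/ ([-round]) → [i]
/ø/ harmonizes with /e/ ([-round]) → [e]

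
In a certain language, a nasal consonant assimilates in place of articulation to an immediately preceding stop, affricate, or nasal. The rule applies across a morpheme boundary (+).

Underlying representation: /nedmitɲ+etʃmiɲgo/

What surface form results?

[nednitn+etʃɲiɲgo]

/m/ after /d/ (alveolar) → [n]
/ɲ/ after /t/ (alveolar) → [n]
/m/ after /tʃ/ (palatal) → [ɲ]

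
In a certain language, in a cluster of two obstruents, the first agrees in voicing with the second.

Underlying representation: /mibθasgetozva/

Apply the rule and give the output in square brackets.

/b/ before /θ/ (voiceless) → [p]
/s/ before /g/ (voiced) → [z]

[mipθazgetozva]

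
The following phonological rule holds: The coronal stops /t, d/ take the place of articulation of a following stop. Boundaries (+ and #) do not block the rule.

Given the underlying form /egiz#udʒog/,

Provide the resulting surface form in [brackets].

[egiz#udʒog]

no segment meets the rule's conditions; no change.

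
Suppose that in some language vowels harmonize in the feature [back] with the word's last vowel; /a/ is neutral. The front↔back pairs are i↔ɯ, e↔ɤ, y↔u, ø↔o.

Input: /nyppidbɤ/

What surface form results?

[nuppɯdbɤ]

/y/ harmonizes with /ɤ/ ([+back]) → [u]
/i/ harmonizes with /ɤ/ ([+back]) → [ɯ]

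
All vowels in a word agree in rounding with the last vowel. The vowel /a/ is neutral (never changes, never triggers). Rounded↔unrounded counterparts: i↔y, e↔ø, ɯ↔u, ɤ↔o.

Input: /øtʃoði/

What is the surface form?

[etʃɤði]

/ø/ harmonizes with /i/ ([-round]) → [e]
/o/ harmonizes with /i/ ([-round]) → [ɤ]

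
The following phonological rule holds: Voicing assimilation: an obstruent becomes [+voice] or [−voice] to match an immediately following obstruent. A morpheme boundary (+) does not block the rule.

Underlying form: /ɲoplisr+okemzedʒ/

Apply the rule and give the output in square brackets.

no segment meets the rule's conditions; no change.

[ɲoplisr+okemzedʒ]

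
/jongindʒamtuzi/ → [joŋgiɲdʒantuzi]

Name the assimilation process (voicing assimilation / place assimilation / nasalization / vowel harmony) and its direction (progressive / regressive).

place assimilation, regressive

/n/→[ŋ] /n/→[ɲ] /m/→[n].
Each target copies a feature from the following segment, so the direction is regressive.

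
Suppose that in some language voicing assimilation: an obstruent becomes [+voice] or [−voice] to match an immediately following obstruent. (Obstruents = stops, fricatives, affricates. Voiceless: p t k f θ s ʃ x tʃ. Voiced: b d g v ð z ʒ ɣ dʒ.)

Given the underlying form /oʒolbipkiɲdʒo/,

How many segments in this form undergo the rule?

No segment meets the rule's conditions.

0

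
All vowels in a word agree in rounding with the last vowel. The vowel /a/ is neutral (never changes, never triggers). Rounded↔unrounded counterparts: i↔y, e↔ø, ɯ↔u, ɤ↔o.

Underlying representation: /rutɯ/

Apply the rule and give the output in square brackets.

/u/ harmonizes with /ɯ/ ([-round]) → [ɯ]

[rɯtɯ]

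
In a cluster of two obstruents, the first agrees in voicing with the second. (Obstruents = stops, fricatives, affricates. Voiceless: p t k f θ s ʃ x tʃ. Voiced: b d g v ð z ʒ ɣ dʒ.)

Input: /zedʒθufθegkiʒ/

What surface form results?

/dʒ/ before /θ/ (voiceless) → [tʃ]
/g/ before /k/ (voiceless) → [k]

[zetʃθufθekkiʒ]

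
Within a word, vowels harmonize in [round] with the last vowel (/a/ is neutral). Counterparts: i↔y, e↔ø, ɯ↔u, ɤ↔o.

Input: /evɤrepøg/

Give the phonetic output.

/e/ harmonizes with /ø/ ([+round]) → [ø]
/ɤ/ harmonizes with /ø/ ([+round]) → [o]
/e/ harmonizes with /ø/ ([+round]) → [ø]

[øvorøpøg]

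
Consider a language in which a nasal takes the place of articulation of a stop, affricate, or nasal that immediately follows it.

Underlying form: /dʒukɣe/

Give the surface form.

no segment meets the rule's conditions; no change.

[dʒukɣe]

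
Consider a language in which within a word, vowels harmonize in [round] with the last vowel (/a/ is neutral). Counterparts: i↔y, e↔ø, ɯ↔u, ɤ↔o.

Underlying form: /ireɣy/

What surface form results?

/i/ harmonizes with /y/ ([+round]) → [y]
/e/ harmonizes with /y/ ([+round]) → [ø]

[yrøɣy]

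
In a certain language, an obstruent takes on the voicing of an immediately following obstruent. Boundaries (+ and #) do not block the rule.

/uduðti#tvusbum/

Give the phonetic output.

/ð/ before /t/ (voiceless) → [θ]
/t/ before /v/ (voiced) → [d]
/s/ before /b/ (voiced) → [z]

[uduθti#dvuzbum]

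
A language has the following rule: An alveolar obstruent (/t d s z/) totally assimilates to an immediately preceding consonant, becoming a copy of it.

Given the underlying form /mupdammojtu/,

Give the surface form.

[muppammojju]

/d/ after /p/ → [p] (total assimilation)
/t/ after /j/ → [j] (total assimilation)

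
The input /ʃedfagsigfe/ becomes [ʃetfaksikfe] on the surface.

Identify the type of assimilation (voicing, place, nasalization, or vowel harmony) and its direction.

/d/→[t] /g/→[k] /g/→[k].
Each target copies a feature from the following segment, so the direction is regressive.

voicing assimilation, regressive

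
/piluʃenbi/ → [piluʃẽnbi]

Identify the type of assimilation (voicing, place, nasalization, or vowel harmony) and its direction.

/e/→[ẽ].
Each target copies a feature from the following segment, so the direction is regressive.

nasalization, regressive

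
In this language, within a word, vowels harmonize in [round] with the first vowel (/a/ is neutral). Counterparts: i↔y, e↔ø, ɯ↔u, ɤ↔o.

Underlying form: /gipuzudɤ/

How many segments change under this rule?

2

/u/ harmonizes with /i/ ([-round]) → [ɯ]
/u/ harmonizes with /i/ ([-round]) → [ɯ]
2 segments change.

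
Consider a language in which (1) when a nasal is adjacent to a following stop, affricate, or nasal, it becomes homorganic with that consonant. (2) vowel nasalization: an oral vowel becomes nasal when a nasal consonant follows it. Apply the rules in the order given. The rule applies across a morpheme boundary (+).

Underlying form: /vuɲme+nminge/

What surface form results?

Rule 1: /ɲ/ before /m/ (labial) → [m]
Rule 1: /n/ before /m/ (labial) → [m]
Rule 1: /n/ before /g/ (velar) → [ŋ]
After rule 1: vumme+mmiŋge
Rule 2: /u/ before nasal /m/ → [ũ]
Rule 2: /e/ before nasal /m/ → [ẽ]
Rule 2: /i/ before nasal /ŋ/ → [ĩ]

[vũmmẽ+mmĩŋge]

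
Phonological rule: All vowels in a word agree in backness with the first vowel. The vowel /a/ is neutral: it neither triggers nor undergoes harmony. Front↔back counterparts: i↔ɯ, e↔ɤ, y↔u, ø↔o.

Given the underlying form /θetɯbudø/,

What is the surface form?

/ɯ/ harmonizes with /e/ ([-back]) → [i]
/u/ harmonizes with /e/ ([-back]) → [y]

[θetibydø]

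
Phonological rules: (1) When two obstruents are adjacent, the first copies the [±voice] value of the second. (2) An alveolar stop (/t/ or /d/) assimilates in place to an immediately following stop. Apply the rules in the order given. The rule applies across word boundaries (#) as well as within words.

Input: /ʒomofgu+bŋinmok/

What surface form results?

Rule 1: /f/ before /g/ (voiced) → [v]
After rule 1: ʒomovgu+bŋinmok
Rule 2: no segment meets the rule's conditions; no change.

[ʒomovgu+bŋinmok]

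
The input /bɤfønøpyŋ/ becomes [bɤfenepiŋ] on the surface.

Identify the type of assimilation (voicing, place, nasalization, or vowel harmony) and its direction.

/ø/→[e] /ø/→[e] /y/→[i].
Vowels agree with the first vowel, so the harmony is progressive.

vowel harmony, progressive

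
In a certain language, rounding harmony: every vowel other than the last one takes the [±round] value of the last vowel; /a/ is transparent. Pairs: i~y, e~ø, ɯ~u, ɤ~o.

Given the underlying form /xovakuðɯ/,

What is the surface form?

/o/ harmonizes with /ɯ/ ([-round]) → [ɤ]
/u/ harmonizes with /ɯ/ ([-round]) → [ɯ]

[xɤvakɯðɯ]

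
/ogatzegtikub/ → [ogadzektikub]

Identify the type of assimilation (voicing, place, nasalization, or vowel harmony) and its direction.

voicing assimilation, regressive

/t/→[d] /g/→[k].
Each target copies a feature from the following segment, so the direction is regressive.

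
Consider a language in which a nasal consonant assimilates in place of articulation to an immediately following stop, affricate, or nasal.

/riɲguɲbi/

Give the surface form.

/ɲ/ before /g/ (velar) → [ŋ]
/ɲ/ before /b/ (labial) → [m]

[riŋgumbi]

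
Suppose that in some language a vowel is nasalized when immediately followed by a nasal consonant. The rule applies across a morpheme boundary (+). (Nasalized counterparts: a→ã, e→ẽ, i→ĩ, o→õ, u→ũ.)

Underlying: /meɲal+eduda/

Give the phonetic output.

/e/ before nasal /ɲ/ → [ẽ]

[mẽɲal+eduda]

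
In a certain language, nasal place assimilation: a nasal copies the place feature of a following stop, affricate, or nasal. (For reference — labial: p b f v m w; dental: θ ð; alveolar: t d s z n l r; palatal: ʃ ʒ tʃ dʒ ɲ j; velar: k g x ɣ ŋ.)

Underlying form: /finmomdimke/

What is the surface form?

[fimmondiŋke]

/n/ before /m/ (labial) → [m]
/m/ before /d/ (alveolar) → [n]
/m/ before /k/ (velar) → [ŋ]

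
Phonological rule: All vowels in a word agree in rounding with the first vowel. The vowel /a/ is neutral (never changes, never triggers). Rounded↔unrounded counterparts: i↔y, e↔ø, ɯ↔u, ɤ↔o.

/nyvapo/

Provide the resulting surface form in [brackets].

[nyvapo]

no segment meets the rule's conditions; no change.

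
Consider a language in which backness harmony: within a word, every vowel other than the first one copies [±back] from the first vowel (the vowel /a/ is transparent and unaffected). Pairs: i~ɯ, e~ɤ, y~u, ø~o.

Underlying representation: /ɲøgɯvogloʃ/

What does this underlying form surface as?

[ɲøgivøgløʃ]

/ɯ/ harmonizes with /ø/ ([-back]) → [i]
/o/ harmonizes with /ø/ ([-back]) → [ø]
/o/ harmonizes with /ø/ ([-back]) → [ø]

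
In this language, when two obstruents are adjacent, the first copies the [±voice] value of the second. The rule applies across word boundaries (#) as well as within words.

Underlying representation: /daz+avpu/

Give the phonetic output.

/v/ before /p/ (voiceless) → [f]

[daz+afpu]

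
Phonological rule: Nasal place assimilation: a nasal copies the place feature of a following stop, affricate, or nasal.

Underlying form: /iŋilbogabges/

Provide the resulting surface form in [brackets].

no segment meets the rule's conditions; no change.

[iŋilbogabges]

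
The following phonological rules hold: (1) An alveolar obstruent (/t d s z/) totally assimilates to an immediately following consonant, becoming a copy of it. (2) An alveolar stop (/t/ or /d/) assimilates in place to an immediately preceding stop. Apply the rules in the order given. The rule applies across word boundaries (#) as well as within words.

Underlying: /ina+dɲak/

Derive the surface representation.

[ina+ɲɲak]

Rule 1: /d/ before /ɲ/ → [ɲ] (total assimilation)
After rule 1: ina+ɲɲak
Rule 2: no segment meets the rule's conditions; no change.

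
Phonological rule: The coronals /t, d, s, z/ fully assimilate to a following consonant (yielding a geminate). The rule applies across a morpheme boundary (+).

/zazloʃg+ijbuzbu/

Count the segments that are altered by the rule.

/z/ before /l/ → [l] (total assimilation)
/z/ before /b/ → [b] (total assimilation)
2 segments change.

2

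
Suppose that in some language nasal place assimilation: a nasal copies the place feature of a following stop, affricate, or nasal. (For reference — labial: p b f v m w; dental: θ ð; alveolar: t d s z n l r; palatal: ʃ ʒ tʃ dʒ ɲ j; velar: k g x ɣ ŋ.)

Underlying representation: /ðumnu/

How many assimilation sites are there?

1

/m/ before /n/ (alveolar) → [n]
1 segment changes.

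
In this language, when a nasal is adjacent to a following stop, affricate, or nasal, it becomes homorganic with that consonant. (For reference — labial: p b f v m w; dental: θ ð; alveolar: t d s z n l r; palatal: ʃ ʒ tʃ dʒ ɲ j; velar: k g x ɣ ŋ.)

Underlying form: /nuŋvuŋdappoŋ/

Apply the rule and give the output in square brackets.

[nuŋvundappoŋ]

/ŋ/ before /d/ (alveolar) → [n]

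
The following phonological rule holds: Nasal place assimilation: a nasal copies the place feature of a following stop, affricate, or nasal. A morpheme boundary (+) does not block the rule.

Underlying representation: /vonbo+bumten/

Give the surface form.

/n/ before /b/ (labial) → [m]
/m/ before /t/ (alveolar) → [n]

[vombo+bunten]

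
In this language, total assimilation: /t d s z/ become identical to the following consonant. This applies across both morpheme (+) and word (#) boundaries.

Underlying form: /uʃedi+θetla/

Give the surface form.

[uʃedi+θella]

/t/ before /l/ → [l] (total assimilation)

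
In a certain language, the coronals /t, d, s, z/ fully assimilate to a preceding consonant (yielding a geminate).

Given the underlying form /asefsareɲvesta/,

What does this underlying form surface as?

[aseffareɲvessa]

/s/ after /f/ → [f] (total assimilation)
/t/ after /s/ → [s] (total assimilation)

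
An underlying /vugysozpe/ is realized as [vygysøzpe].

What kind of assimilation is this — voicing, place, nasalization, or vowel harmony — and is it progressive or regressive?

vowel harmony, regressive

/u/→[y] /o/→[ø].
Vowels agree with the last vowel, so the harmony is regressive.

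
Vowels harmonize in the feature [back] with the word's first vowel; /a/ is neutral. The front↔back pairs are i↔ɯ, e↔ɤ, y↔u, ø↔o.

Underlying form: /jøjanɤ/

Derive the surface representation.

[jøjane]

/ɤ/ harmonizes with /ø/ ([-back]) → [e]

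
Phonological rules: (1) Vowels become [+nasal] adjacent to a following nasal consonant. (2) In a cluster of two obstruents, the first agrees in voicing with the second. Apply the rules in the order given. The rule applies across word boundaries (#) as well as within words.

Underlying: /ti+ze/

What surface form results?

[ti+ze]

Rule 1: no segment meets the rule's conditions; no change.
After rule 1: ti+ze
Rule 2: no segment meets the rule's conditions; no change.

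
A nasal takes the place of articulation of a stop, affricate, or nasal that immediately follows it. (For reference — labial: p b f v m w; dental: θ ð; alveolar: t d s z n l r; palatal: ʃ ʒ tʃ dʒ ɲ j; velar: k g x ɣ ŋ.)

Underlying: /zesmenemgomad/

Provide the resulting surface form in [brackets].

/m/ before /g/ (velar) → [ŋ]

[zesmeneŋgomad]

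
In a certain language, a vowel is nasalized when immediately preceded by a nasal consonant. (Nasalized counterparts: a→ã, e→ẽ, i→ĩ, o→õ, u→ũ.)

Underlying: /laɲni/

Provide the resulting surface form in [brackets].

[laɲnĩ]

/i/ after nasal /n/ → [ĩ]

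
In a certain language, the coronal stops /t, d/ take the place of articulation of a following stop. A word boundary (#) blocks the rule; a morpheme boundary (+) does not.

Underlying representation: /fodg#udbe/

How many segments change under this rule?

2

/d/ before /g/ (velar) → [g]
/d/ before /b/ (labial) → [b]
2 segments change.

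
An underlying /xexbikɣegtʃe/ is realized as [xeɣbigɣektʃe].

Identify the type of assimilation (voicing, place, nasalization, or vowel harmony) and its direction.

voicing assimilation, regressive

/x/→[ɣ] /k/→[g] /g/→[k].
Each target copies a feature from the following segment, so the direction is regressive.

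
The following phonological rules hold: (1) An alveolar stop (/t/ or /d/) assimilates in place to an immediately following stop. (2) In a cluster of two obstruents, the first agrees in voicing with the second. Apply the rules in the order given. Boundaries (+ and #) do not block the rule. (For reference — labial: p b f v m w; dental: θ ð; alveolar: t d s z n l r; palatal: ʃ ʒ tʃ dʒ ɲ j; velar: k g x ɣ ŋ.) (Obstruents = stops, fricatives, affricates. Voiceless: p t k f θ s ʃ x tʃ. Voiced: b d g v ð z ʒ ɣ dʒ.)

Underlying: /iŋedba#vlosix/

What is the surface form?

Rule 1: /d/ before /b/ (labial) → [b]
After rule 1: iŋebba#vlosix
Rule 2: no segment meets the rule's conditions; no change.

[iŋebba#vlosix]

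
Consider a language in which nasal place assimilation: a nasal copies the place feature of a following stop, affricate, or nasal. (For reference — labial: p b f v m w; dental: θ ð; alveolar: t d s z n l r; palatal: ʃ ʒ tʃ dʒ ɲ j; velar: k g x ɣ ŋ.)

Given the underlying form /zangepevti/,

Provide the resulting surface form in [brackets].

[zaŋgepevti]

/n/ before /g/ (velar) → [ŋ]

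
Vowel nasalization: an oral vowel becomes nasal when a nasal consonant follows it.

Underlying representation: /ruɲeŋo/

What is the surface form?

[rũɲẽŋo]

/u/ before nasal /ɲ/ → [ũ]
/e/ before nasal /ŋ/ → [ẽ]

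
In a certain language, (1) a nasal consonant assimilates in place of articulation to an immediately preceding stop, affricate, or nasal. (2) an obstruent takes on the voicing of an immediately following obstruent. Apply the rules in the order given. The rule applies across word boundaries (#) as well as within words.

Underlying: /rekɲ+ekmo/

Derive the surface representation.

[rekŋ+ekŋo]

Rule 1: /ɲ/ after /k/ (velar) → [ŋ]
Rule 1: /m/ after /k/ (velar) → [ŋ]
After rule 1: rekŋ+ekŋo
Rule 2: no segment meets the rule's conditions; no change.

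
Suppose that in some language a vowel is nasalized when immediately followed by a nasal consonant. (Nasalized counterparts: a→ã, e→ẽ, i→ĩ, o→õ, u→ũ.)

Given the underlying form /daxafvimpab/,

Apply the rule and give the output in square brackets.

[daxafvĩmpab]

/i/ before nasal /m/ → [ĩ]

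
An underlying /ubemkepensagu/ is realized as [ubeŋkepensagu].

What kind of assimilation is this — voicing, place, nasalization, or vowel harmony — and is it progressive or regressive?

place assimilation, regressive

/m/→[ŋ].
Each target copies a feature from the following segment, so the direction is regressive.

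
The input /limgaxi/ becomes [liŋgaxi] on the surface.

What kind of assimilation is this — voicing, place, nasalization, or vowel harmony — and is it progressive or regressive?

place assimilation, regressive

/m/→[ŋ].
Each target copies a feature from the following segment, so the direction is regressive.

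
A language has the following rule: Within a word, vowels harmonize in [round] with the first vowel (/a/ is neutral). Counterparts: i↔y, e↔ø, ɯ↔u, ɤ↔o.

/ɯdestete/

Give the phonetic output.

[ɯdestete]

no segment meets the rule's conditions; no change.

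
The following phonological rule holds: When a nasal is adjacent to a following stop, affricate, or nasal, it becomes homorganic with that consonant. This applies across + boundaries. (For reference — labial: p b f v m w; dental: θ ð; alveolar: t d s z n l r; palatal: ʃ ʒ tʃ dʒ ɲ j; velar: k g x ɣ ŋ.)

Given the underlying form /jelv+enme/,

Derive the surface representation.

[jelv+emme]

/n/ before /m/ (labial) → [m]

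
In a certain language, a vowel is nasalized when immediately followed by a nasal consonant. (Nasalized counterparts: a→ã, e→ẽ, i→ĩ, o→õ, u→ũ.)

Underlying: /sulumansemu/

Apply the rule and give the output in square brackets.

[sulũmãnsẽmu]

/u/ before nasal /m/ → [ũ]
/a/ before nasal /n/ → [ã]
/e/ before nasal /m/ → [ẽ]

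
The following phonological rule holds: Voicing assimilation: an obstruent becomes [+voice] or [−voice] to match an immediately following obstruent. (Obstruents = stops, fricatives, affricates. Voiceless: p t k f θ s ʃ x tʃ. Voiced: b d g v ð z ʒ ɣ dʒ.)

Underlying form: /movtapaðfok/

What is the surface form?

[moftapaθfok]

/v/ before /t/ (voiceless) → [f]
/ð/ before /f/ (voiceless) → [θ]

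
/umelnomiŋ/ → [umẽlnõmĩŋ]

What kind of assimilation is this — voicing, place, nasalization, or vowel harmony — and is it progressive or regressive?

nasalization, progressive

/e/→[ẽ] /o/→[õ] /i/→[ĩ].
Each target copies a feature from the preceding segment, so the direction is progressive.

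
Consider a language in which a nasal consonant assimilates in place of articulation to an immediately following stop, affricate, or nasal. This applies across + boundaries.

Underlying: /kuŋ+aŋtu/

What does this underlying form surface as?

[kuŋ+antu]

/ŋ/ before /t/ (alveolar) → [n]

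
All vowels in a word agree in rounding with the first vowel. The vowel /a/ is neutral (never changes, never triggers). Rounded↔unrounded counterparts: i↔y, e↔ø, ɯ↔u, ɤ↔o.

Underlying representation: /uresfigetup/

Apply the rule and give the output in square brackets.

[urøsfygøtup]

/e/ harmonizes with /u/ ([+round]) → [ø]
/i/ harmonizes with /u/ ([+round]) → [y]
/e/ harmonizes with /u/ ([+round]) → [ø]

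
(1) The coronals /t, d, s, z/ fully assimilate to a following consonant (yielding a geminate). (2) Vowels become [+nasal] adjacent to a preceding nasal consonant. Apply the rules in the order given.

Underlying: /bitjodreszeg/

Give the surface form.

[bijjorrezzeg]

Rule 1: /t/ before /j/ → [j] (total assimilation)
Rule 1: /d/ before /r/ → [r] (total assimilation)
Rule 1: /s/ before /z/ → [z] (total assimilation)
After rule 1: bijjorrezzeg
Rule 2: no segment meets the rule's conditions; no change.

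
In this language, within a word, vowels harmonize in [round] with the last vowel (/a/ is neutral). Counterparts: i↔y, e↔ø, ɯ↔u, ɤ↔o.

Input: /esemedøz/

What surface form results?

[øsømødøz]

/e/ harmonizes with /ø/ ([+round]) → [ø]
/e/ harmonizes with /ø/ ([+round]) → [ø]
/e/ harmonizes with /ø/ ([+round]) → [ø]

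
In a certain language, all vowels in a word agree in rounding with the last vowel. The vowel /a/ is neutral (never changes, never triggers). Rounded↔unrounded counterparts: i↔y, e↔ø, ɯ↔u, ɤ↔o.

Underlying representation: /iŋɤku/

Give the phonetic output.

[yŋoku]

/i/ harmonizes with /u/ ([+round]) → [y]
/ɤ/ harmonizes with /u/ ([+round]) → [o]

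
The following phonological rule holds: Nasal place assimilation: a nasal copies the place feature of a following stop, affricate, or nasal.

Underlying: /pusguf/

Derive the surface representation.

no segment meets the rule's conditions; no change.

[pusguf]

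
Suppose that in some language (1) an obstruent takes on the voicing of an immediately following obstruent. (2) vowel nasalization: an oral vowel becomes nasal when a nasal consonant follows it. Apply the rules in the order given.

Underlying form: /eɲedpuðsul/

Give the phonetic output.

[ẽɲetpuθsul]

Rule 1: /d/ before /p/ (voiceless) → [t]
Rule 1: /ð/ before /s/ (voiceless) → [θ]
After rule 1: eɲetpuθsul
Rule 2: /e/ before nasal /ɲ/ → [ẽ]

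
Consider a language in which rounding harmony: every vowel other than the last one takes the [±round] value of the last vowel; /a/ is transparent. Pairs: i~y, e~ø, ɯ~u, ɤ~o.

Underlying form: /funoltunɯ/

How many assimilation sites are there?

/u/ harmonizes with /ɯ/ ([-round]) → [ɯ]
/o/ harmonizes with /ɯ/ ([-round]) → [ɤ]
/u/ harmonizes with /ɯ/ ([-round]) → [ɯ]
3 segments change.

3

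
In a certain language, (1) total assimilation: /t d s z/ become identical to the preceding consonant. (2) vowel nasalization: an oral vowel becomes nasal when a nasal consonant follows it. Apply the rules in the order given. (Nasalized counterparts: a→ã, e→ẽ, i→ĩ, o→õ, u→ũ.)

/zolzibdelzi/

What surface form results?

[zollibbelli]

Rule 1: /z/ after /l/ → [l] (total assimilation)
Rule 1: /d/ after /b/ → [b] (total assimilation)
Rule 1: /z/ after /l/ → [l] (total assimilation)
After rule 1: zollibbelli
Rule 2: no segment meets the rule's conditions; no change.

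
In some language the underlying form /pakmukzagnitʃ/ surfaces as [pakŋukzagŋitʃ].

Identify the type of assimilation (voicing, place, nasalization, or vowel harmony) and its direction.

place assimilation, progressive

/m/→[ŋ] /n/→[ŋ].
Each target copies a feature from the preceding segment, so the direction is progressive.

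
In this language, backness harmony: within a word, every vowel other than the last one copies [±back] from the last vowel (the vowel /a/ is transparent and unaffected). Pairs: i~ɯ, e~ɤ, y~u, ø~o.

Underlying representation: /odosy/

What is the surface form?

[ødøsy]

/o/ harmonizes with /y/ ([-back]) → [ø]
/o/ harmonizes with /y/ ([-back]) → [ø]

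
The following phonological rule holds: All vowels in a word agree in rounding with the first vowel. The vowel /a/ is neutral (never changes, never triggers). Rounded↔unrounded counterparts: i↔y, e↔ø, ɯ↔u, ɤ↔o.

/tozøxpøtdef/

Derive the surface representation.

[tozøxpøtdøf]

/e/ harmonizes with /o/ ([+round]) → [ø]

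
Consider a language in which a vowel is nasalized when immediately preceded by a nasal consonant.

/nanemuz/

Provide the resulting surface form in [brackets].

/a/ after nasal /n/ → [ã]
/e/ after nasal /n/ → [ẽ]
/u/ after nasal /m/ → [ũ]

[nãnẽmũz]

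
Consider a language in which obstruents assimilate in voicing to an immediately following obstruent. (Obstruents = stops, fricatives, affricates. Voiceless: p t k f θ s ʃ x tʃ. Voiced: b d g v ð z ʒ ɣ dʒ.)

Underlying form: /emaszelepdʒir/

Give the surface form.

/s/ before /z/ (voiced) → [z]
/p/ before /dʒ/ (voiced) → [b]

[emazzelebdʒir]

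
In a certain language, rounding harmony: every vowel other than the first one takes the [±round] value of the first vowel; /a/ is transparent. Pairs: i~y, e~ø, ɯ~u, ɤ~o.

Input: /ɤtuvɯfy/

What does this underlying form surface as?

[ɤtɯvɯfi]

/u/ harmonizes with /ɤ/ ([-round]) → [ɯ]
/y/ harmonizes with /ɤ/ ([-round]) → [i]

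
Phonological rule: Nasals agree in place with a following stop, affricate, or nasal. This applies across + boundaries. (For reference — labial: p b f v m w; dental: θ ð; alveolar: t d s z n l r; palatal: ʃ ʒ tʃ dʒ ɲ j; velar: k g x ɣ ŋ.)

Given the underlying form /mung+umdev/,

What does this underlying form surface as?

/n/ before /g/ (velar) → [ŋ]
/m/ before /d/ (alveolar) → [n]

[muŋg+undev]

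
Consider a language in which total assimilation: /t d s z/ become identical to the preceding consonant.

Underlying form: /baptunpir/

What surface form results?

[bappunpir]

/t/ after /p/ → [p] (total assimilation)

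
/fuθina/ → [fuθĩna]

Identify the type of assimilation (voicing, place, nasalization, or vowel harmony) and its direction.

nasalization, regressive

/i/→[ĩ].
Each target copies a feature from the following segment, so the direction is regressive.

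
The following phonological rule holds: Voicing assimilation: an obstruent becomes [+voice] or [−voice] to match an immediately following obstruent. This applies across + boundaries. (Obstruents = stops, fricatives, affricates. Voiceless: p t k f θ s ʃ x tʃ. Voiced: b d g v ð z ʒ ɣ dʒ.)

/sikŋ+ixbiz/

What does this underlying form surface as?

[sikŋ+iɣbiz]

/x/ before /b/ (voiced) → [ɣ]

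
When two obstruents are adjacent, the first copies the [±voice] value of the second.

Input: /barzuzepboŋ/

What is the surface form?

/p/ before /b/ (voiced) → [b]

[barzuzebboŋ]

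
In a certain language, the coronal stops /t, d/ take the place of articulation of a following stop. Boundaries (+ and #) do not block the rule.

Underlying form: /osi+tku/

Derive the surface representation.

/t/ before /k/ (velar) → [k]

[osi+kku]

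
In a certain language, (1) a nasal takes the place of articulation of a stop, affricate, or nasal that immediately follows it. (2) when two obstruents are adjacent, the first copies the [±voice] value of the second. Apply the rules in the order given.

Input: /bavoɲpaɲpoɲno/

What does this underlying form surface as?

Rule 1: /ɲ/ before /p/ (labial) → [m]
Rule 1: /ɲ/ before /p/ (labial) → [m]
Rule 1: /ɲ/ before /n/ (alveolar) → [n]
After rule 1: bavompamponno
Rule 2: no segment meets the rule's conditions; no change.

[bavompamponno]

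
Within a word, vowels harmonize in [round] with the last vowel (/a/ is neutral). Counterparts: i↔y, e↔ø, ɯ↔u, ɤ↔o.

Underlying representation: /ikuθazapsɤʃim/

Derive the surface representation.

/u/ harmonizes with /i/ ([-round]) → [ɯ]

[ikɯθazapsɤʃim]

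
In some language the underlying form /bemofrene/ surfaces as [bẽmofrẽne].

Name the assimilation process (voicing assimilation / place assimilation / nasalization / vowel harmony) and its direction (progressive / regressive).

nasalization, regressive

/e/→[ẽ] /e/→[ẽ].
Each target copies a feature from the following segment, so the direction is regressive.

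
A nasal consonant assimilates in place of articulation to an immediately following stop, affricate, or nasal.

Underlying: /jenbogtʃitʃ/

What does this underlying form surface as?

/n/ before /b/ (labial) → [m]

[jembogtʃitʃ]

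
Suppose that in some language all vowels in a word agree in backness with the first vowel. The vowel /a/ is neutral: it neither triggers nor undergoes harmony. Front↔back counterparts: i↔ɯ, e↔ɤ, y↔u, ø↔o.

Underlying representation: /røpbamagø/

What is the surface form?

[røpbamagø]

no segment meets the rule's conditions; no change.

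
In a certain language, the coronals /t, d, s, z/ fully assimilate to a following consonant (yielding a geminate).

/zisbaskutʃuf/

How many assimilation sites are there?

/s/ before /b/ → [b] (total assimilation)
/s/ before /k/ → [k] (total assimilation)
2 segments change.

2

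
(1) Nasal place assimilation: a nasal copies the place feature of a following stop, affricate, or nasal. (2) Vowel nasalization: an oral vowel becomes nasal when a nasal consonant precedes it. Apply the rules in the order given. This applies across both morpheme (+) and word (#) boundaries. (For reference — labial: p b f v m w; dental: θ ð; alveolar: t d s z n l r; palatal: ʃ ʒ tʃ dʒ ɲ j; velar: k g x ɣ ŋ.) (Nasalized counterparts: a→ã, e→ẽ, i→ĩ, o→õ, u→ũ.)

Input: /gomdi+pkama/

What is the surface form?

[gondi+pkamã]

Rule 1: /m/ before /d/ (alveolar) → [n]
After rule 1: gondi+pkama
Rule 2: /a/ after nasal /m/ → [ã]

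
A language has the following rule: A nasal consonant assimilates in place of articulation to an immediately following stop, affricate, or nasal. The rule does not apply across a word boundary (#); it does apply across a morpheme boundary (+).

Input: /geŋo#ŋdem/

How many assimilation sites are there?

1

/ŋ/ before /d/ (alveolar) → [n]
1 segment changes.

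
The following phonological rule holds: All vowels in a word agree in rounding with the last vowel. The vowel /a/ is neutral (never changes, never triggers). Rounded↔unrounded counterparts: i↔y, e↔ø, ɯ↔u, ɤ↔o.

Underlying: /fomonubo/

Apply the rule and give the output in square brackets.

no segment meets the rule's conditions; no change.

[fomonubo]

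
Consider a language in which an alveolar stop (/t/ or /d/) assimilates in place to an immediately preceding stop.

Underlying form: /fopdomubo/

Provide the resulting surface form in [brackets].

/d/ after /p/ (labial) → [b]

[fopbomubo]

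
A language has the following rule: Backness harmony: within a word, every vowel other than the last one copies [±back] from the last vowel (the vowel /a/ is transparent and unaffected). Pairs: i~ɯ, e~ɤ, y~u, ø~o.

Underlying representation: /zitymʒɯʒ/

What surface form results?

/i/ harmonizes with /ɯ/ ([+back]) → [ɯ]
/y/ harmonizes with /ɯ/ ([+back]) → [u]

[zɯtumʒɯʒ]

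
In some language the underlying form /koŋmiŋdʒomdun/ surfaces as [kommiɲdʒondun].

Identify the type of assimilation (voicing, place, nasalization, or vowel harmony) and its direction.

/ŋ/→[m] /ŋ/→[ɲ] /m/→[n].
Each target copies a feature from the following segment, so the direction is regressive.

place assimilation, regressive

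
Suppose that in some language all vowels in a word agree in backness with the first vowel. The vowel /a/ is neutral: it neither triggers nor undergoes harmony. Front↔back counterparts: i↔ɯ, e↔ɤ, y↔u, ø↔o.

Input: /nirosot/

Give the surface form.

[nirøsøt]

/o/ harmonizes with /i/ ([-back]) → [ø]
/o/ harmonizes with /i/ ([-back]) → [ø]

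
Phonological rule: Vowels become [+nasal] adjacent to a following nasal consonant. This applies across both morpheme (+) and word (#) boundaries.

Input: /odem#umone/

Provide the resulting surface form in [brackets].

/e/ before nasal /m/ → [ẽ]
/u/ before nasal /m/ → [ũ]
/o/ before nasal /n/ → [õ]

[odẽm#ũmõne]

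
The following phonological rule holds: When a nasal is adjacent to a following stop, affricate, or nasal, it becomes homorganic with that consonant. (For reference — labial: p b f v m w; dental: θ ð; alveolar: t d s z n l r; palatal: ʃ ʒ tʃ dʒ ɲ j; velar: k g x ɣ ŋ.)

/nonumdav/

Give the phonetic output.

/m/ before /d/ (alveolar) → [n]

[nonundav]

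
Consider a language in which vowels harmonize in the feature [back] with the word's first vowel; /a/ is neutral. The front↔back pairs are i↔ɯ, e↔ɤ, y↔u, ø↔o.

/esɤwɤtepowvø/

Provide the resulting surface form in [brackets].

[esewetepøwvø]

/ɤ/ harmonizes with /e/ ([-back]) → [e]
/ɤ/ harmonizes with /e/ ([-back]) → [e]
/o/ harmonizes with /e/ ([-back]) → [ø]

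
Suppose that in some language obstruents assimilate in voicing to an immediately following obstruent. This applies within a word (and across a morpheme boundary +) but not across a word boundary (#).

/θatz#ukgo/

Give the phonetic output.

[θadz#uggo]

/t/ before /z/ (voiced) → [d]
/k/ before /g/ (voiced) → [g]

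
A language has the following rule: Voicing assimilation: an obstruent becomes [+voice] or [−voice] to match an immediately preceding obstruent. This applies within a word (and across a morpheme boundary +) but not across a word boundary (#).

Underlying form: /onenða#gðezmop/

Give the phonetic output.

no segment meets the rule's conditions; no change.

[onenða#gðezmop]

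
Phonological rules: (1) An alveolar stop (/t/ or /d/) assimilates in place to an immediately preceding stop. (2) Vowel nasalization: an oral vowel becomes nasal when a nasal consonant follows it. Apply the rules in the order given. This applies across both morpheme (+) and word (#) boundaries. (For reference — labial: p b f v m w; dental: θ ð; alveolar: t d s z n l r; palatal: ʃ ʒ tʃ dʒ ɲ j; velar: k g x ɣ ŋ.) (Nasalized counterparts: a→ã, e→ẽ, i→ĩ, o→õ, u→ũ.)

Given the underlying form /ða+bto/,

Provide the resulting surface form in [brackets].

Rule 1: /t/ after /b/ (labial) → [p]
After rule 1: ða+bpo
Rule 2: no segment meets the rule's conditions; no change.

[ða+bpo]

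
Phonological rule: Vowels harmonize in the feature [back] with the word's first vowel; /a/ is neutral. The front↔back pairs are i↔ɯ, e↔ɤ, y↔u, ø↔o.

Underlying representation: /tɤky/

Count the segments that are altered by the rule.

1

/y/ harmonizes with /ɤ/ ([+back]) → [u]
1 segment changes.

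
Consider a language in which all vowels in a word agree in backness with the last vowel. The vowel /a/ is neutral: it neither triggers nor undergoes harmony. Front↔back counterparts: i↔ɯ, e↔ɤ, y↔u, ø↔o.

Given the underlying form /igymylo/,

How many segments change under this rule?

3

/i/ harmonizes with /o/ ([+back]) → [ɯ]
/y/ harmonizes with /o/ ([+back]) → [u]
/y/ harmonizes with /o/ ([+back]) → [u]
3 segments change.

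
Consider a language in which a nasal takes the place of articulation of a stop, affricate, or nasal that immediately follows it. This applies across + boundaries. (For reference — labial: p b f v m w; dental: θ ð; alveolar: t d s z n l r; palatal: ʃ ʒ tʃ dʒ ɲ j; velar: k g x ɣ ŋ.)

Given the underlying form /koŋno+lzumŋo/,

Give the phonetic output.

/ŋ/ before /n/ (alveolar) → [n]
/m/ before /ŋ/ (velar) → [ŋ]

[konno+lzuŋŋo]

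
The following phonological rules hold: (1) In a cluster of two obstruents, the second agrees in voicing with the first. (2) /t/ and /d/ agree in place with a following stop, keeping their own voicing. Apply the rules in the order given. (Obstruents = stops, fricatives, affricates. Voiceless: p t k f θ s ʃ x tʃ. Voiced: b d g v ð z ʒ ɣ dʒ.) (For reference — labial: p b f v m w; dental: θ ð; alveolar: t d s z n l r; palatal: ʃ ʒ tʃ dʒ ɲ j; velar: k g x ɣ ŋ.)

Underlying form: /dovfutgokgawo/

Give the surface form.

Rule 1: /f/ after /v/ (voiced) → [v]
Rule 1: /g/ after /t/ (voiceless) → [k]
Rule 1: /g/ after /k/ (voiceless) → [k]
After rule 1: dovvutkokkawo
Rule 2: /t/ before /k/ (velar) → [k]

[dovvukkokkawo]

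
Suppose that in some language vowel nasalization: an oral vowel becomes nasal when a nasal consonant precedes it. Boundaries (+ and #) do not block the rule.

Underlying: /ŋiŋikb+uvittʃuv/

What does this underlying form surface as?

[ŋĩŋĩkb+uvittʃuv]

/i/ after nasal /ŋ/ → [ĩ]
/i/ after nasal /ŋ/ → [ĩ]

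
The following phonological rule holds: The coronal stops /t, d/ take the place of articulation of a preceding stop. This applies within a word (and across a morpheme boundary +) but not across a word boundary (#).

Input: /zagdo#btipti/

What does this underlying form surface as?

/d/ after /g/ (velar) → [g]
/t/ after /b/ (labial) → [p]
/t/ after /p/ (labial) → [p]

[zaggo#bpippi]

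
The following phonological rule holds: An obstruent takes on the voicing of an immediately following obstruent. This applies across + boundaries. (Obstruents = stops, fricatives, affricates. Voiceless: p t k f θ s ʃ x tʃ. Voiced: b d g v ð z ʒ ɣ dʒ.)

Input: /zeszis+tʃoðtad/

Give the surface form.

[zezzis+tʃoθtad]

/s/ before /z/ (voiced) → [z]
/ð/ before /t/ (voiceless) → [θ]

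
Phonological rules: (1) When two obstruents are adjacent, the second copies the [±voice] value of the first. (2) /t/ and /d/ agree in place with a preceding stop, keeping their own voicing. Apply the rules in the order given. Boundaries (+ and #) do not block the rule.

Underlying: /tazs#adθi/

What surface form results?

Rule 1: /s/ after /z/ (voiced) → [z]
Rule 1: /θ/ after /d/ (voiced) → [ð]
After rule 1: tazz#adði
Rule 2: no segment meets the rule's conditions; no change.

[tazz#adði]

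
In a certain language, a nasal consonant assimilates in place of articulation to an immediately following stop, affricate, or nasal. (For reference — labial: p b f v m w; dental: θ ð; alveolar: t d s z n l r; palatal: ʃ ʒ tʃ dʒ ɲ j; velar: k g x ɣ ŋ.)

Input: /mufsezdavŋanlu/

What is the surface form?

[mufsezdavŋanlu]

no segment meets the rule's conditions; no change.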